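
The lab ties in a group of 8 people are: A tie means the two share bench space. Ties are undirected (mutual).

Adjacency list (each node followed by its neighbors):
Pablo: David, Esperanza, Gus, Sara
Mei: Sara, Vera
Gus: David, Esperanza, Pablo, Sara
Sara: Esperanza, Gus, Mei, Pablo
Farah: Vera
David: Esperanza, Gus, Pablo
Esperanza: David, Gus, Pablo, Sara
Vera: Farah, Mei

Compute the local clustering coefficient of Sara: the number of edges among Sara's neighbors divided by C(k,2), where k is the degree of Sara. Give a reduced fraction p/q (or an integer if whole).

1/2

Sara's neighbors: Esperanza, Gus, Mei, and Pablo (k = 4).
Possible neighbor pairs: C(4,2) = 6. Edges among them: Esperanza–Gus, Esperanza–Pablo, Gus–Pablo → e = 3.
Clustering(Sara) = 3/6 = 1/2.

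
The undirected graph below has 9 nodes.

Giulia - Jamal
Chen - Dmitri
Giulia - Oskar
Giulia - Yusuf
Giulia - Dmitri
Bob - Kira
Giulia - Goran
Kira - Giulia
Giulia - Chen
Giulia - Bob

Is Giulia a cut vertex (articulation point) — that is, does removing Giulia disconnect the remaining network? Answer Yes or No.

Yes

Removing Giulia leaves {Chen and Dmitri} with no path to {Yusuf}, so the network splits into 6 components. Giulia is a cut vertex.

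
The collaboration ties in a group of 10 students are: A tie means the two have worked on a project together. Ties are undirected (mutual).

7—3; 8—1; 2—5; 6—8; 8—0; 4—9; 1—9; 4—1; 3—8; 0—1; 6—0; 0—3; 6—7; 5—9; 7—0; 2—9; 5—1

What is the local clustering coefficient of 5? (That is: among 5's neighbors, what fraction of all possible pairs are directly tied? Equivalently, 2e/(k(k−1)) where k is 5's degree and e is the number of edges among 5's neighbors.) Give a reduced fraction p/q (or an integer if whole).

2/3

5's neighbors: 1, 2, and 9 (k = 3).
Possible neighbor pairs: C(3,2) = 3. Edges among them: 1–9, 2–9 → e = 2.
Clustering(5) = 2/3.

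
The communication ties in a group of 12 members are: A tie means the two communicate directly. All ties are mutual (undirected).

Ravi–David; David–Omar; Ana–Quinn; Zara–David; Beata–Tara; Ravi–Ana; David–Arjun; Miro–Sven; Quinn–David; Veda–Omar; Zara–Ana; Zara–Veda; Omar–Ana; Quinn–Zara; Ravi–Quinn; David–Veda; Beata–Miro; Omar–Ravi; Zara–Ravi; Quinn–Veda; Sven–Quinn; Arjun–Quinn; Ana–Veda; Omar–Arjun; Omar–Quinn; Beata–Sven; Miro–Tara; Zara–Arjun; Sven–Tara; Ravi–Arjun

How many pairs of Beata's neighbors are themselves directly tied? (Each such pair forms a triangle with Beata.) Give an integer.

Beata's neighbors: Miro, Sven, and Tara.
Neighbor pairs that are themselves tied: Beata–Miro–Sven; Beata–Miro–Tara; Beata–Sven–Tara. Each forms one triangle with Beata, for 3 in total.

3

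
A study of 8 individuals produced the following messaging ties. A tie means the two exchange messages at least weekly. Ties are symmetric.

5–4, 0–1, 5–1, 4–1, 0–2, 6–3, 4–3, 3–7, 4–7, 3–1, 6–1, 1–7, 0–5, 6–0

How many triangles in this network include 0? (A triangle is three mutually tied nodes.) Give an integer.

0's neighbors: 1, 2, 5, and 6.
Neighbor pairs that are themselves tied: 0–1–5; 0–1–6. Each forms one triangle with 0, for 2 in total.

2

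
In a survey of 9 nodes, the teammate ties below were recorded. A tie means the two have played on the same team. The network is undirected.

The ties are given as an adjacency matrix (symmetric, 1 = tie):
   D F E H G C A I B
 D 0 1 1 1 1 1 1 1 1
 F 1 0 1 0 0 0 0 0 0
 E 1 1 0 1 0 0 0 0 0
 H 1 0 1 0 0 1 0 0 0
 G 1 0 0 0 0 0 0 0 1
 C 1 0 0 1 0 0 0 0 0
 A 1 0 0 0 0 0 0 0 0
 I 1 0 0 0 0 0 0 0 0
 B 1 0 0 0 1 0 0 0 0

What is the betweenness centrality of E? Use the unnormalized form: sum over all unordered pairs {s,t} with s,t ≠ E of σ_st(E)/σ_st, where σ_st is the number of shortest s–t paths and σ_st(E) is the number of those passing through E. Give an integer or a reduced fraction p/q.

1/2

Pairs whose geodesics pass through E — F–H: 1/2.
All other pairs contribute 0.
Summing the contributions gives betweenness(E) = 1/2.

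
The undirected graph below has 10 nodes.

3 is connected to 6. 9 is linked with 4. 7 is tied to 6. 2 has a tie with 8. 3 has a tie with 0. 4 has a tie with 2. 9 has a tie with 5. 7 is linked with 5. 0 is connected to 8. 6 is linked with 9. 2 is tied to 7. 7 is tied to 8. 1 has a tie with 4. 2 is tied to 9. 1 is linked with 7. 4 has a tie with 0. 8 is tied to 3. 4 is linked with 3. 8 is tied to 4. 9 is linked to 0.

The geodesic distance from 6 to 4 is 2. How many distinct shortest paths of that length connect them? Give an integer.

The shortest distance is 2. The length-2 paths are: 6–9–4; 6–3–4.
That gives 2 distinct shortest paths.

2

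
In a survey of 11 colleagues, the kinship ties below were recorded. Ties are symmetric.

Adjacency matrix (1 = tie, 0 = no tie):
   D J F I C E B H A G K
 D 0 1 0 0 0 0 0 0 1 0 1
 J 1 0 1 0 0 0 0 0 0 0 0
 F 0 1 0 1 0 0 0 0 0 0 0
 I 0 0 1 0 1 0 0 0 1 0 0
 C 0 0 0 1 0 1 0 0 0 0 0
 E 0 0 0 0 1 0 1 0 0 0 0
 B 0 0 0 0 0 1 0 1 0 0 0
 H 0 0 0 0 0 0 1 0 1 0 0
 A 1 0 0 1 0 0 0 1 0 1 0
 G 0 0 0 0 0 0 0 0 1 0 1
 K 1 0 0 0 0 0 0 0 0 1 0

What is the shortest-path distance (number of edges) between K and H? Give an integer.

3

One shortest route is K – D – A – H, which uses 3 edges, and at distance 2 from K we only reach {A, J}, which does not include H. So d(K,H) = 3.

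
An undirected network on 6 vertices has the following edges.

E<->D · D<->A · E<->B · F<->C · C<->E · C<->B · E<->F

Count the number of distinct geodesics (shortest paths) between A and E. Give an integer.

The shortest distance is 2, and the only length-2 path is A–D–E. So there is exactly 1 shortest path.

1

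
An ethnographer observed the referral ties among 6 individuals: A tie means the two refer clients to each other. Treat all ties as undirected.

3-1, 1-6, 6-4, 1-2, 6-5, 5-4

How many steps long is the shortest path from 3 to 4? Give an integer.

3

One shortest route is 3 – 1 – 6 – 4, which uses 3 edges, and at distance 2 from 3 we only reach {2, 6}, which does not include 4. So d(3,4) = 3.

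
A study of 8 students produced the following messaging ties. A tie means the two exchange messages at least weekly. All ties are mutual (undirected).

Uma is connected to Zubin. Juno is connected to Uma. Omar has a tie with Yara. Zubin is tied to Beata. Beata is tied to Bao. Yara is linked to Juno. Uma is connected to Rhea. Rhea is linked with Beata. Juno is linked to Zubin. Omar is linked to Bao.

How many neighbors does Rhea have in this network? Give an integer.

2

Rhea is directly tied to Beata and Uma. That is 2 neighbors, so the degree of Rhea is 2.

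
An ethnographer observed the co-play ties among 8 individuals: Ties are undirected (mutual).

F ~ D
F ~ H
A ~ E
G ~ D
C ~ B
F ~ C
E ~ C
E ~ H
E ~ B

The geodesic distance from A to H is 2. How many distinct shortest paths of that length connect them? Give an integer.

The shortest distance is 2, and the only length-2 path is A–E–H. So there is exactly 1 shortest path.

1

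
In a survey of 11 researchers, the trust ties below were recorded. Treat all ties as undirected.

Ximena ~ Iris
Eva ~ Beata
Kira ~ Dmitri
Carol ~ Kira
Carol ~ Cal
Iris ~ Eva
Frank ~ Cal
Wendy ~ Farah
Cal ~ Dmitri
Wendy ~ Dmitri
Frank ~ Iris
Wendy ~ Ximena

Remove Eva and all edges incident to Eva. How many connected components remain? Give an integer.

2

Without Eva, the remaining ties split the others into: {Cal, Carol, Dmitri, Farah, Frank, Iris, Kira, Wendy, Ximena}; {Beata}.
That's 2 separate components.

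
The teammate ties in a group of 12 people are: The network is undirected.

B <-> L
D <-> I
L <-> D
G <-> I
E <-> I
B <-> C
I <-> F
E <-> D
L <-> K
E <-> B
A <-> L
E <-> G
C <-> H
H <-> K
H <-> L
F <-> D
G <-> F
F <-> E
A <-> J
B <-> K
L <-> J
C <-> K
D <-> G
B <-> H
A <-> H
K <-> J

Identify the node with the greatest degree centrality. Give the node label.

Degrees — A:3, B:5, C:3, D:5, E:5, F:4, G:4, H:5, I:4, J:3, K:5, L:6.
The maximum is 6, attained only by L.

L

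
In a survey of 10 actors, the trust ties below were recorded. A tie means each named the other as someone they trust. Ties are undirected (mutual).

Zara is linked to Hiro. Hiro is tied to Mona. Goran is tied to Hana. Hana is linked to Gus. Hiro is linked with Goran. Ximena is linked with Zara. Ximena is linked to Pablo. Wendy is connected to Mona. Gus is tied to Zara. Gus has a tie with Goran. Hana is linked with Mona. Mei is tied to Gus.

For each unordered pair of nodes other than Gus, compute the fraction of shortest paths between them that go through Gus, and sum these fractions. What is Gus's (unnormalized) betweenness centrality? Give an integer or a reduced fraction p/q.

25/2

Pairs whose geodesics pass through Gus — Zara–Goran: 1/2; Zara–Hana: 1; Zara–Mei: 1; Hiro–Mei: 2/2; Goran–Mei: 1; Goran–Ximena: 1/2; Goran–Pablo: 1/2; Wendy–Mei: 1; Mona–Mei: 1; Hana–Mei: 1; Hana–Ximena: 1; Hana–Pablo: 1; Mei–Ximena: 1; Mei–Pablo: 1.
All other pairs contribute 0.
Summing the contributions gives betweenness(Gus) = 25/2.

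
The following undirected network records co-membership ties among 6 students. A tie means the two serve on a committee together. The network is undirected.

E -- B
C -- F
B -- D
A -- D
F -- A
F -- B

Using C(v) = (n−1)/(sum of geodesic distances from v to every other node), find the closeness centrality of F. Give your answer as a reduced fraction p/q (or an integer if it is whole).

5/7

Distances from F: A:1, B:1, C:1, D:2, E:2. Sum = 7.
n = 6, so closeness = 5/7.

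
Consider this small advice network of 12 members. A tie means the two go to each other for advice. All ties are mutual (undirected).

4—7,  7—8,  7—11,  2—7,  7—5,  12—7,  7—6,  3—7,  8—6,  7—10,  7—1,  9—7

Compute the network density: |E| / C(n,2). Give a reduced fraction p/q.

2/11

There are 12 edges and 12 nodes, so the maximum possible is C(12,2) = 66.
Density = 12/66 = 2/11.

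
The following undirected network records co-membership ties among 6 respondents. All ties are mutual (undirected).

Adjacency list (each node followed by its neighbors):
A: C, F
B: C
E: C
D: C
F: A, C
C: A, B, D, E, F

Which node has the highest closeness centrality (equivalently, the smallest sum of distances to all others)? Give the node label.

C

Farness (sum of distances to all others) for each node — A:8, B:9, C:5, D:9, E:9, F:8.
The smallest farness is 5, for C, so C has the highest closeness.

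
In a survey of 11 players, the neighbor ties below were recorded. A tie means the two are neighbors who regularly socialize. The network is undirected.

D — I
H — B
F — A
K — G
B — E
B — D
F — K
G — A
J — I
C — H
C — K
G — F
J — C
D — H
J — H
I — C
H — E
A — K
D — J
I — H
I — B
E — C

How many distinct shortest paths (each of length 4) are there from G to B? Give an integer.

3

The shortest distance is 4. The length-4 paths are: G–K–C–I–B; G–K–C–E–B; G–K–C–H–B.
That gives 3 distinct shortest paths.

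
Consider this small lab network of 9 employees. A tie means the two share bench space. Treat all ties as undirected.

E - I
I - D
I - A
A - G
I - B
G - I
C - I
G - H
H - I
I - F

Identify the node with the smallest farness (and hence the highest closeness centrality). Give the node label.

I

Farness (sum of distances to all others) for each node — A:14, B:15, C:15, D:15, E:15, F:15, G:13, H:14, I:8.
The smallest farness is 8, for I, so I has the highest closeness.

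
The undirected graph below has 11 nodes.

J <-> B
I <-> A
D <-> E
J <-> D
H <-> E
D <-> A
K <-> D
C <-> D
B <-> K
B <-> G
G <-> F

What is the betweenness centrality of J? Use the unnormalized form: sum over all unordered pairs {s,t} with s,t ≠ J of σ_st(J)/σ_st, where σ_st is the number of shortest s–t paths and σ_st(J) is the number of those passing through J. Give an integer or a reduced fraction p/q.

Pairs whose geodesics pass through J — F–E: 1/2; F–I: 1/2; F–A: 1/2; F–C: 1/2; F–D: 1/2; F–H: 1/2; E–G: 1/2; E–B: 1/2; I–G: 1/2; I–B: 1/2; G–A: 1/2; G–C: 1/2; G–D: 1/2; G–H: 1/2 … (+4 more pairs).
All other pairs contribute 0.
Summing the contributions gives betweenness(J) = 9.

9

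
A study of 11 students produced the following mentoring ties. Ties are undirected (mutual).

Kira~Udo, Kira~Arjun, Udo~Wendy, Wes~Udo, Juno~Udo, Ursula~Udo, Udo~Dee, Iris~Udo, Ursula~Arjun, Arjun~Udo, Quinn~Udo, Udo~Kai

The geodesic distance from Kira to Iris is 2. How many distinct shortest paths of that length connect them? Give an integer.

The shortest distance is 2, and the only length-2 path is Kira–Udo–Iris. So there is exactly 1 shortest path.

1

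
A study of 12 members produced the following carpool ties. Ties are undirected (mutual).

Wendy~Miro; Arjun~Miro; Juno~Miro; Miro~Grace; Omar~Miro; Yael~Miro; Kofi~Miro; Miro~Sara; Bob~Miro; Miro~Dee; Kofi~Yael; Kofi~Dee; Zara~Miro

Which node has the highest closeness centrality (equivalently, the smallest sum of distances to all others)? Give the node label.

Farness (sum of distances to all others) for each node — Arjun:21, Bob:21, Dee:20, Grace:21, Juno:21, Kofi:19, Miro:11, Omar:21, Sara:21, Wendy:21, Yael:20, Zara:21.
The smallest farness is 11, for Miro, so Miro has the highest closeness.

Miro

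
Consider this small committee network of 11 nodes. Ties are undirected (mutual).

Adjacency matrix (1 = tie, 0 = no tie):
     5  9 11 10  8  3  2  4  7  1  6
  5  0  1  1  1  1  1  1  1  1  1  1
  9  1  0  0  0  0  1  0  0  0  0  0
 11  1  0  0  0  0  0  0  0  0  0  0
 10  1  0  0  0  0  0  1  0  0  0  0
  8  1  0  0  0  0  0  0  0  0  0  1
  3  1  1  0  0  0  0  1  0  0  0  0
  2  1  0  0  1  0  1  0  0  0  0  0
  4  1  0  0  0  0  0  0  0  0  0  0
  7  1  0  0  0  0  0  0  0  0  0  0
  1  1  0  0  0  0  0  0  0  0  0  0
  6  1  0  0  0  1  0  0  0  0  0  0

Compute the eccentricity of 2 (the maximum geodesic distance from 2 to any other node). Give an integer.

Distances from 2: 1:2, 3:1, 4:2, 5:1, 6:2, 7:2, 8:2, 9:2, 10:1, 11:2.
The largest is 2 (to 9, 11, 8, 4, 7, 1, and 6), so the eccentricity of 2 is 2.

2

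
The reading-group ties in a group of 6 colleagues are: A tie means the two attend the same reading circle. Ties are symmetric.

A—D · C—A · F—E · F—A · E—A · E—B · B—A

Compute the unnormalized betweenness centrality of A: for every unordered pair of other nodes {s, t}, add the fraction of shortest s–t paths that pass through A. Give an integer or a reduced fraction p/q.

15/2

Pairs whose geodesics pass through A — B–C: 1; B–D: 1; B–F: 1/2; C–E: 1; C–D: 1; C–F: 1; E–D: 1; D–F: 1.
All other pairs contribute 0.
Summing the contributions gives betweenness(A) = 15/2.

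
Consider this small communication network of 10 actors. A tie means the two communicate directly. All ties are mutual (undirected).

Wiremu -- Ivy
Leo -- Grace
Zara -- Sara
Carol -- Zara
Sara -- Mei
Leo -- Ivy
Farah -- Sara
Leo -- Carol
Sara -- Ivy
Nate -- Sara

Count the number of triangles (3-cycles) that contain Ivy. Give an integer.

Ivy's neighbors are Leo, Sara, and Wiremu, but none of them are tied to each other, so no triangle contains Ivy.

0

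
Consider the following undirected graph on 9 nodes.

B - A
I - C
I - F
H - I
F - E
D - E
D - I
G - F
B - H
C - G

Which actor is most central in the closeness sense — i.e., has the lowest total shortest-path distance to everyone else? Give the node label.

Farness (sum of distances to all others) for each node — A:28, B:21, C:18, D:18, E:21, F:16, G:21, H:16, I:13.
The smallest farness is 13, for I, so I has the highest closeness.

I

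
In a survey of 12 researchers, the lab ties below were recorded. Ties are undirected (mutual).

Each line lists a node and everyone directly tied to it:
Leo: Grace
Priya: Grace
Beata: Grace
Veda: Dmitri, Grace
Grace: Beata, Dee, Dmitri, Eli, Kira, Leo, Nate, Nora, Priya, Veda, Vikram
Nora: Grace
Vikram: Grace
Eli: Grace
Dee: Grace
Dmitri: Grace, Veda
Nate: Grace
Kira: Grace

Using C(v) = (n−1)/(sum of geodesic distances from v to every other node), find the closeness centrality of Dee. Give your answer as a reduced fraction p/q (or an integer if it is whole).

Distances from Dee: Beata:2, Dmitri:2, Eli:2, Grace:1, Kira:2, Leo:2, Nate:2, Nora:2, Priya:2, Veda:2, Vikram:2. Sum = 21.
n = 12, so closeness = 11/21.

11/21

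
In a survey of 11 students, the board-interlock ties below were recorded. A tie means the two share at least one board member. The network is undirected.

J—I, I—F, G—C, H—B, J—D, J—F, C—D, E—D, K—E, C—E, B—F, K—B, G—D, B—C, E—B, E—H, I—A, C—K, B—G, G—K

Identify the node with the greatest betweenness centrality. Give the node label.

Unnormalized betweenness of each node: A:0, B:15, C:7/6, D:15/2, E:41/12, F:43/4, G:11/12, H:0, I:9, J:6, K:1/4.
B has the largest value, 15, making it the main broker — the node through which the most shortest paths run.

B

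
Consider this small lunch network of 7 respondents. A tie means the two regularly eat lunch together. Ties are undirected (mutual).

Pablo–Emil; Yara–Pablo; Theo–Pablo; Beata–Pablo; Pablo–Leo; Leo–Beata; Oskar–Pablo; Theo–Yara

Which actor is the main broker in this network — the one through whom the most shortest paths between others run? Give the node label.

Unnormalized betweenness of each node: Beata:0, Emil:0, Leo:0, Oskar:0, Pablo:13, Theo:0, Yara:0.
Pablo has the largest value, 13, making it the main broker — the node through which the most shortest paths run.

Pablo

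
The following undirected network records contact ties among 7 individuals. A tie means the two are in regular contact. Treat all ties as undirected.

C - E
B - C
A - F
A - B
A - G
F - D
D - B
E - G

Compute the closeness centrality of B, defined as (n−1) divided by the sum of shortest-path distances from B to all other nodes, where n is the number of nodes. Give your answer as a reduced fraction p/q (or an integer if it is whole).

2/3

Distances from B: A:1, C:1, D:1, E:2, F:2, G:2. Sum = 9.
n = 7, so closeness = 6/9 = 2/3.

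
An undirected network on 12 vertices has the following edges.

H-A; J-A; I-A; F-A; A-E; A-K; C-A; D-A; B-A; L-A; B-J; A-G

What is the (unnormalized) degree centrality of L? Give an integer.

1

L is directly tied to A. That is 1 neighbor, so the degree of L is 1.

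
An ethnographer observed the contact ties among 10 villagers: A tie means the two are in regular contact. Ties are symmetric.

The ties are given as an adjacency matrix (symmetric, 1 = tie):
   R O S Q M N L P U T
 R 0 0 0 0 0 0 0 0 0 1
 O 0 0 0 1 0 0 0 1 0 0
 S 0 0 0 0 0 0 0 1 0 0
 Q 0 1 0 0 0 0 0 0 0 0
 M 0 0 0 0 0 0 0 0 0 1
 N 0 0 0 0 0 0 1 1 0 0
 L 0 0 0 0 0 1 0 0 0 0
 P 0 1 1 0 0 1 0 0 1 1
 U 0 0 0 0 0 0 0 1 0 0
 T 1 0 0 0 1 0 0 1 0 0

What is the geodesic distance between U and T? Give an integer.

2

One shortest route is U – P – T, which uses 2 edges, and U and T are not directly tied, so nothing shorter exists. So d(U,T) = 2.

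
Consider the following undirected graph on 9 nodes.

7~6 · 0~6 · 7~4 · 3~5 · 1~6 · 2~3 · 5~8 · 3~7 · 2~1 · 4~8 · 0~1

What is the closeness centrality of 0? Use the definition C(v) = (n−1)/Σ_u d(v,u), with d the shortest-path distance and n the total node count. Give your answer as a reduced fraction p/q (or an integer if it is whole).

Distances from 0: 1:1, 2:2, 3:3, 4:3, 5:4, 6:1, 7:2, 8:4. Sum = 20.
n = 9, so closeness = 8/20 = 2/5.

2/5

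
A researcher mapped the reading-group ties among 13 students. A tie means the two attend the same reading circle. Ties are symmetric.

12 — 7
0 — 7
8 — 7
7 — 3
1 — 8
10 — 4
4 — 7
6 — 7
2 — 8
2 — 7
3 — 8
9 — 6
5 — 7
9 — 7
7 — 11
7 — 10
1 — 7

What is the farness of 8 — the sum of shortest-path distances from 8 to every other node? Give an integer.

20

Distances from 8: 0:2, 1:1, 2:1, 3:1, 4:2, 5:2, 6:2, 7:1, 9:2, 10:2, 11:2, 12:2.
Sum = 2 + 1 + 1 + 1 + 2 + 2 + 2 + 1 + 2 + 2 + 2 + 2 = 20.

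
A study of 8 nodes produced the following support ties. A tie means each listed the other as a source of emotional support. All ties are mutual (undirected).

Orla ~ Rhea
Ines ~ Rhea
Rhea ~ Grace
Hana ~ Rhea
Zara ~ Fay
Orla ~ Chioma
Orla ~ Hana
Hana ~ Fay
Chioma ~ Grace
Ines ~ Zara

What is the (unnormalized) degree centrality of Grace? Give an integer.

Grace is directly tied to Chioma and Rhea. That is 2 neighbors, so the degree of Grace is 2.

2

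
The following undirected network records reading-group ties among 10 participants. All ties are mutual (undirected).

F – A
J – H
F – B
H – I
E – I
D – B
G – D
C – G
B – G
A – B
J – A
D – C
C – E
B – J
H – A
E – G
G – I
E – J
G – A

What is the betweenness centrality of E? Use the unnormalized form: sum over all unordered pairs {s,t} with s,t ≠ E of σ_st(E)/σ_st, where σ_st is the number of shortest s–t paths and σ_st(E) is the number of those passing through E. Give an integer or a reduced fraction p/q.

17/6

Pairs whose geodesics pass through E — J–G: 1/3; J–I: 1/2; J–C: 1; I–C: 1/2; H–C: 2/4.
All other pairs contribute 0.
Summing the contributions gives betweenness(E) = 17/6.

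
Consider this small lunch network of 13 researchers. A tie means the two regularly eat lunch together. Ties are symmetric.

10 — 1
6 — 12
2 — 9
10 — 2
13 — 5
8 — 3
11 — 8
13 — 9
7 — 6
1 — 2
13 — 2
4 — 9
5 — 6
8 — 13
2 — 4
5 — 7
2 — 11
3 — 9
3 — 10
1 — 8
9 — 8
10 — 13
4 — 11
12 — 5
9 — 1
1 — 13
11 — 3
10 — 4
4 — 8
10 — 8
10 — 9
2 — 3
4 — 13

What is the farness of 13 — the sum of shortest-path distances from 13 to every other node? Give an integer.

17

Distances from 13: 1:1, 2:1, 3:2, 4:1, 5:1, 6:2, 7:2, 8:1, 9:1, 10:1, 11:2, 12:2.
Sum = 1 + 1 + 2 + 1 + 1 + 2 + 2 + 1 + 1 + 1 + 2 + 2 = 17.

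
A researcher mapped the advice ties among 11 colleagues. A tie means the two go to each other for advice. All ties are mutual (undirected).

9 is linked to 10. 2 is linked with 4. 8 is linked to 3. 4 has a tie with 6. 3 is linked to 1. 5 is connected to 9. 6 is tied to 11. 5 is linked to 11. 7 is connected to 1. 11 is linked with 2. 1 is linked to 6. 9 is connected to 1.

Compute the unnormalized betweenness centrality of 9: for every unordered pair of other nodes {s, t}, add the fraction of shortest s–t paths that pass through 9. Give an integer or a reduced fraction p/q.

13

Pairs whose geodesics pass through 9 — 6–10: 1; 10–7: 1; 10–1: 1; 10–8: 1; 10–3: 1; 10–2: 1; 10–5: 1; 10–4: 1; 10–11: 1; 7–5: 1; 1–5: 1; 8–5: 1; 3–5: 1.
All other pairs contribute 0.
Summing the contributions gives betweenness(9) = 13.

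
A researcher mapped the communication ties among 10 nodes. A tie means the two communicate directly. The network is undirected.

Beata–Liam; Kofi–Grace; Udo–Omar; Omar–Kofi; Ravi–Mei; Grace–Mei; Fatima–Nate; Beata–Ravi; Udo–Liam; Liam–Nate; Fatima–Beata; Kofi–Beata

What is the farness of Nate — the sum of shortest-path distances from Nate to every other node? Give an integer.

23

Distances from Nate: Beata:2, Fatima:1, Grace:4, Kofi:3, Liam:1, Mei:4, Omar:3, Ravi:3, Udo:2.
Sum = 2 + 1 + 4 + 3 + 1 + 4 + 3 + 3 + 2 = 23.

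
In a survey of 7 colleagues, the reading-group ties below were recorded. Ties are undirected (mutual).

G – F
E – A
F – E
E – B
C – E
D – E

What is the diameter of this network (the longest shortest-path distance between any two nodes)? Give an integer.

Eccentricity of each node (its greatest distance to any other): A:3, B:3, C:3, D:3, E:2, F:2, G:3.
The maximum eccentricity is 3, realized for instance by the pair C–G via C – E – F – G. So the diameter is 3.

3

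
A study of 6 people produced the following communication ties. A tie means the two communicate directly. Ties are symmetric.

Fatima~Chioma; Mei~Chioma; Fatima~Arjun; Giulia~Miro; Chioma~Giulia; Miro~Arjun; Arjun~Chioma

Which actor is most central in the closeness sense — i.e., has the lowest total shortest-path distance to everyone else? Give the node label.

Farness (sum of distances to all others) for each node — Arjun:7, Chioma:6, Fatima:8, Giulia:8, Mei:10, Miro:9.
The smallest farness is 6, for Chioma, so Chioma has the highest closeness.

Chioma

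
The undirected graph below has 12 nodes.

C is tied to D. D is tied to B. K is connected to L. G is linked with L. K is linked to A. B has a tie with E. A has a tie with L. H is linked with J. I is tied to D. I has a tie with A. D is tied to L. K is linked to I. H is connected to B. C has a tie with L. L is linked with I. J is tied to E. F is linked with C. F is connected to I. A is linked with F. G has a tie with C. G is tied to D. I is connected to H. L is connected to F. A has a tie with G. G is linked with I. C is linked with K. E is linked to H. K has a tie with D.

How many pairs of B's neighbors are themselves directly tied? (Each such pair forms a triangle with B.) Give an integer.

B's neighbors: D, E, and H.
Neighbor pairs that are themselves tied: B–E–H. Each forms one triangle with B, for 1 in total.

1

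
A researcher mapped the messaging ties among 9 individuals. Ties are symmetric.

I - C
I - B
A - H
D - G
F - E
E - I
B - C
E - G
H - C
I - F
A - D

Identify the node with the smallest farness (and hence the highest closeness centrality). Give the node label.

Farness (sum of distances to all others) for each node — A:19, B:18, C:15, D:19, E:15, F:18, G:17, H:17, I:14.
The smallest farness is 14, for I, so I has the highest closeness.

I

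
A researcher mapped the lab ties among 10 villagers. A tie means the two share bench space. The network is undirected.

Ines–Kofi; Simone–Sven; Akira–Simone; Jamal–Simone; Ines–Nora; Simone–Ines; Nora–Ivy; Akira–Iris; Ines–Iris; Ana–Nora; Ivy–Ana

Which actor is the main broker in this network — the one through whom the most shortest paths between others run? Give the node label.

Unnormalized betweenness of each node: Akira:3/2, Ana:0, Ines:49/2, Iris:5/2, Ivy:0, Jamal:0, Kofi:0, Nora:14, Simone:35/2, Sven:0.
Ines has the largest value, 49/2, making it the main broker — the node through which the most shortest paths run.

Ines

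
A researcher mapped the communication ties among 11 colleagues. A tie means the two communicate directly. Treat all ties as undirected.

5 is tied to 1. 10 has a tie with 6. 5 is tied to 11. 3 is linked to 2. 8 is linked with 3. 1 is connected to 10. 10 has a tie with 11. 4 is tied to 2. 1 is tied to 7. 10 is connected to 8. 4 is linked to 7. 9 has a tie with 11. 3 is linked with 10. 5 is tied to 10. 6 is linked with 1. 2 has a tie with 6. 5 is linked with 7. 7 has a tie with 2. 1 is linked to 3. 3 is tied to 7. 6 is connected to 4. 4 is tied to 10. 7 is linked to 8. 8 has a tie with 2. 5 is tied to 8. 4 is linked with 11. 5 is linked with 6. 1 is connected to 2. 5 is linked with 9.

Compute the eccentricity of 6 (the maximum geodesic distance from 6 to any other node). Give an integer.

2

Distances from 6: 1:1, 2:1, 3:2, 4:1, 5:1, 7:2, 8:2, 9:2, 10:1, 11:2.
The largest is 2 (to 11, 8, 9, 7, and 3), so the eccentricity of 6 is 2.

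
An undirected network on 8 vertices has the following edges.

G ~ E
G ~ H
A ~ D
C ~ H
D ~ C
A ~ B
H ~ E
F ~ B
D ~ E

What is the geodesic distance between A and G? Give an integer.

One shortest route is A – D – E – G, which uses 3 edges, and at distance 2 from A we only reach {C, E, F}, which does not include G. So d(A,G) = 3.

3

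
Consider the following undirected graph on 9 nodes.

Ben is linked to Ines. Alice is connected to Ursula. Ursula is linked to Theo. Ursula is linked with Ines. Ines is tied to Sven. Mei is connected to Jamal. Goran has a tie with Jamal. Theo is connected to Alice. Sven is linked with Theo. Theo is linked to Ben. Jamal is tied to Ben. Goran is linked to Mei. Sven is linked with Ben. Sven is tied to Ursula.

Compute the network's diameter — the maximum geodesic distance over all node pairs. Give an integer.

Eccentricity of each node (its greatest distance to any other): Alice:4, Ben:2, Goran:4, Ines:3, Jamal:3, Mei:4, Sven:3, Theo:3, Ursula:4.
The maximum eccentricity is 4, realized for instance by the pair Ursula–Mei via Ursula – Theo – Ben – Jamal – Mei. So the diameter is 4.

4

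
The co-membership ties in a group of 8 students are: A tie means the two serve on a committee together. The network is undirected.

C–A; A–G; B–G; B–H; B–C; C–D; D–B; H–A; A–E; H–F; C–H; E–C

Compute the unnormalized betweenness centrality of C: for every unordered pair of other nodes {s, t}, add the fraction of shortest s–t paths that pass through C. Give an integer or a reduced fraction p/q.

16/3

Pairs whose geodesics pass through C — E–D: 1; E–B: 1; E–H: 1/2; E–F: 1/2; A–D: 1; A–B: 1/3; D–H: 1/2; D–F: 1/2.
All other pairs contribute 0.
Summing the contributions gives betweenness(C) = 16/3.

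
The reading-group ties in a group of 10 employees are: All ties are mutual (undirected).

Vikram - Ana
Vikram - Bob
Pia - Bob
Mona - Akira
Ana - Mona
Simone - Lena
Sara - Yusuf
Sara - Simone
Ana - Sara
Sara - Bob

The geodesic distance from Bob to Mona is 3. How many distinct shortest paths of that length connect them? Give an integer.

2

The shortest distance is 3. The length-3 paths are: Bob–Vikram–Ana–Mona; Bob–Sara–Ana–Mona.
That gives 2 distinct shortest paths.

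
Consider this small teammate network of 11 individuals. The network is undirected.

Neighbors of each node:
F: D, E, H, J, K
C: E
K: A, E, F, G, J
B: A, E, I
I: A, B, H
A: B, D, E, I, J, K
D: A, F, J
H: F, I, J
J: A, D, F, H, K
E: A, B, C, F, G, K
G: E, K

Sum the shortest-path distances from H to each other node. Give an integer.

19

Distances from H: A:2, B:2, C:3, D:2, E:2, F:1, G:3, I:1, J:1, K:2.
Sum = 2 + 2 + 3 + 2 + 2 + 1 + 3 + 1 + 1 + 2 = 19.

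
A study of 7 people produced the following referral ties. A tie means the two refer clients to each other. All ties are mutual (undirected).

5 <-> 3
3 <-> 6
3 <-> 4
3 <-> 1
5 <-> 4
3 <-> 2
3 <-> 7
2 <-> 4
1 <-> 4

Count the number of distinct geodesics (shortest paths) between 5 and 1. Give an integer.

The shortest distance is 2. The length-2 paths are: 5–3–1; 5–4–1.
That gives 2 distinct shortest paths.

2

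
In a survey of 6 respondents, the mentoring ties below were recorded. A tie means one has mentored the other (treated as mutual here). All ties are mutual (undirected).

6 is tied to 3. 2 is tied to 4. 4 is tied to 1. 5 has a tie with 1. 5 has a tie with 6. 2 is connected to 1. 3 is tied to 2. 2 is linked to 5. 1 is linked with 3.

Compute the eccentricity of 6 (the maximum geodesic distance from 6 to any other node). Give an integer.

3

Distances from 6: 1:2, 2:2, 3:1, 4:3, 5:1.
The largest is 3 (to 4), so the eccentricity of 6 is 3.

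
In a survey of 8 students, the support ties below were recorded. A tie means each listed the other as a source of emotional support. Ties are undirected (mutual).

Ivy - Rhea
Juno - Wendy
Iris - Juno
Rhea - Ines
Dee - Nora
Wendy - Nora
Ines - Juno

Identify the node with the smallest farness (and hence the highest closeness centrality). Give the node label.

Juno

Farness (sum of distances to all others) for each node — Dee:25, Ines:15, Iris:19, Ivy:25, Juno:13, Nora:19, Rhea:19, Wendy:15.
The smallest farness is 13, for Juno, so Juno has the highest closeness.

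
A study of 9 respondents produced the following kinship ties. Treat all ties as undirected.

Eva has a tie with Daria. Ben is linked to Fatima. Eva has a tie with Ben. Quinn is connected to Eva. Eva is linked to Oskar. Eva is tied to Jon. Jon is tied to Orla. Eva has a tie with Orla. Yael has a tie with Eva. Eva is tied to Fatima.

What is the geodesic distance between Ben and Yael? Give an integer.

2

One shortest route is Ben – Eva – Yael, which uses 2 edges, and Ben and Yael are not directly tied, so nothing shorter exists. So d(Ben,Yael) = 2.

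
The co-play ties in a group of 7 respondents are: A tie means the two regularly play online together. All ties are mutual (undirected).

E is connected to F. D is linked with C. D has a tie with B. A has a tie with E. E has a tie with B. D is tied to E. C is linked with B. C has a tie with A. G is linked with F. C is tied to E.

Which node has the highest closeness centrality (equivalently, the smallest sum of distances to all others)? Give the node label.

Farness (sum of distances to all others) for each node — A:11, B:10, C:9, D:10, E:7, F:10, G:15.
The smallest farness is 7, for E, so E has the highest closeness.

E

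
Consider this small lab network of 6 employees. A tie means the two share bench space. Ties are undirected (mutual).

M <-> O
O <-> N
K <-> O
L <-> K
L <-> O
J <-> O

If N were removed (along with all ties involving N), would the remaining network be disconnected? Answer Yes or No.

No

Even without N, every remaining node can still reach every other (the residual graph is connected), so N is not a cut vertex.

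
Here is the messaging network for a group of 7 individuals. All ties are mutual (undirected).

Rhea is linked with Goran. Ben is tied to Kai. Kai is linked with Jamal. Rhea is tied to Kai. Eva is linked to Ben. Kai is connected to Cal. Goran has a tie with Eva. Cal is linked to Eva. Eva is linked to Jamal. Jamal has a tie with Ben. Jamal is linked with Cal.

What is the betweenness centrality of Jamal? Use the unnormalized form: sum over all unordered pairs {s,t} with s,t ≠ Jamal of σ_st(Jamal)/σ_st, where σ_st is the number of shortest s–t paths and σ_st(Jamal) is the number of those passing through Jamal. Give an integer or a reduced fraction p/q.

2/3

Pairs whose geodesics pass through Jamal — Cal–Ben: 1/3; Eva–Kai: 1/3.
All other pairs contribute 0.
Summing the contributions gives betweenness(Jamal) = 2/3.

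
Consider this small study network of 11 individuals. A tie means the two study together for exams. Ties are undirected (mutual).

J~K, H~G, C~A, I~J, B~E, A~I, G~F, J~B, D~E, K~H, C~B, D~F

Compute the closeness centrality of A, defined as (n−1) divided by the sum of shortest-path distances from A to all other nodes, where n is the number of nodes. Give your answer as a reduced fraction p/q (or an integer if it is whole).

1/3

Distances from A: B:2, C:1, D:4, E:3, F:5, G:5, H:4, I:1, J:2, K:3. Sum = 30.
n = 11, so closeness = 10/30 = 1/3.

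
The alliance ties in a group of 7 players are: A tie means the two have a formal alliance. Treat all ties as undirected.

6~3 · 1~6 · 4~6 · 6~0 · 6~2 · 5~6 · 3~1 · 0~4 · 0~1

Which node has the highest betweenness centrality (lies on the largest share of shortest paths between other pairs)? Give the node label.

Unnormalized betweenness of each node: 0:1/2, 1:1/2, 2:0, 3:0, 4:0, 5:0, 6:11.
6 has the largest value, 11, making it the main broker — the node through which the most shortest paths run.

6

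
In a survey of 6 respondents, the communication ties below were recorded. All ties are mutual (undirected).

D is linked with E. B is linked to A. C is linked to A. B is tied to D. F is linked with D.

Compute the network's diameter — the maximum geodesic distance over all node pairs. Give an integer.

Eccentricity of each node (its greatest distance to any other): A:3, B:2, C:4, D:3, E:4, F:4.
The maximum eccentricity is 4, realized for instance by the pair C–F via C – A – B – D – F. So the diameter is 4.

4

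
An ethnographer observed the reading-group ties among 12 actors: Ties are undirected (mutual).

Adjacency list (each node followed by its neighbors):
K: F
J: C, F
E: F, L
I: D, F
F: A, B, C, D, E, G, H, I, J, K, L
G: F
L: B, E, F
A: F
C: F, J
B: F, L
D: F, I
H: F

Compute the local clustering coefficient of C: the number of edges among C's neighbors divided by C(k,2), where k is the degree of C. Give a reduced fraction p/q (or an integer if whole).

1

C's neighbors: F and J (k = 2).
Possible neighbor pairs: C(2,2) = 1. Edges among them: F–J → e = 1.
Clustering(C) = 1/1.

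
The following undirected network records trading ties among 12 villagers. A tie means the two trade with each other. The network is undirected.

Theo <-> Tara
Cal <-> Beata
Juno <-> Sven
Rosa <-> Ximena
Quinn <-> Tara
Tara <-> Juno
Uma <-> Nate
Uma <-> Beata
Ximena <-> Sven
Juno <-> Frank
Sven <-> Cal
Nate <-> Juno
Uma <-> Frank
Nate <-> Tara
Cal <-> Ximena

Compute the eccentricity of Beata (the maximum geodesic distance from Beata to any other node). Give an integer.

Distances from Beata: Cal:1, Frank:2, Juno:3, Nate:2, Quinn:4, Rosa:3, Sven:2, Tara:3, Theo:4, Uma:1, Ximena:2.
The largest is 4 (to Quinn and Theo), so the eccentricity of Beata is 4.

4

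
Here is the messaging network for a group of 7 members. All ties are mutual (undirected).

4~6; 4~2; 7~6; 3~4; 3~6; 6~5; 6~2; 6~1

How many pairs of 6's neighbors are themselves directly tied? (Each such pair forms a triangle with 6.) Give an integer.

2

6's neighbors: 1, 2, 3, 4, 5, and 7.
Neighbor pairs that are themselves tied: 6–2–4; 6–3–4. Each forms one triangle with 6, for 2 in total.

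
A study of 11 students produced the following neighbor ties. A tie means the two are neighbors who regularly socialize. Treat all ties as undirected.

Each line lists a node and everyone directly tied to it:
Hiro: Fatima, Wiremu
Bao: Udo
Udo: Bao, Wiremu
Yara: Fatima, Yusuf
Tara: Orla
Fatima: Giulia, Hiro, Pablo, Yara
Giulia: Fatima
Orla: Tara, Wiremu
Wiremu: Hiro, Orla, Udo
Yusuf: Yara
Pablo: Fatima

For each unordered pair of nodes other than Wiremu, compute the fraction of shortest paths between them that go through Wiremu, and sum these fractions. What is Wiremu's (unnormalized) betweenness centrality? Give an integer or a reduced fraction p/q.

28

Pairs whose geodesics pass through Wiremu — Hiro–Tara: 1; Hiro–Udo: 1; Hiro–Bao: 1; Hiro–Orla: 1; Yusuf–Tara: 1; Yusuf–Udo: 1; Yusuf–Bao: 1; Yusuf–Orla: 1; Fatima–Tara: 1; Fatima–Udo: 1; Fatima–Bao: 1; Fatima–Orla: 1; Giulia–Tara: 1; Giulia–Udo: 1 … (+14 more pairs).
All other pairs contribute 0.
Summing the contributions gives betweenness(Wiremu) = 28.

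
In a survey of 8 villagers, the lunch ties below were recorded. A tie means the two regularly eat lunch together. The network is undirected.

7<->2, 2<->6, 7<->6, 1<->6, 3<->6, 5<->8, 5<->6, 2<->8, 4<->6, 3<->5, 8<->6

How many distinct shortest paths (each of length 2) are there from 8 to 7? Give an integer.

The shortest distance is 2. The length-2 paths are: 8–6–7; 8–2–7.
That gives 2 distinct shortest paths.

2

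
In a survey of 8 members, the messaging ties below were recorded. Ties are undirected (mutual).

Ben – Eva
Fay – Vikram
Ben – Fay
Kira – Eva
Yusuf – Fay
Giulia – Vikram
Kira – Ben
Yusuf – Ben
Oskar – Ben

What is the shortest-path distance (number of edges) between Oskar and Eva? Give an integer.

2

One shortest route is Oskar – Ben – Eva, which uses 2 edges, and Oskar and Eva are not directly tied, so nothing shorter exists. So d(Oskar,Eva) = 2.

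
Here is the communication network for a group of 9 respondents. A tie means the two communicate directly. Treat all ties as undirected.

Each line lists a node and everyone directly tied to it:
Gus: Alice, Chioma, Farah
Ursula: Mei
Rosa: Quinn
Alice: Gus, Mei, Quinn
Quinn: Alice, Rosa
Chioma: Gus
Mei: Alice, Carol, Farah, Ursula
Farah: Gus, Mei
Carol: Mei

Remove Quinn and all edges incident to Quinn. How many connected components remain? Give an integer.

Without Quinn, the remaining ties split the others into: {Alice, Carol, Chioma, Farah, Gus, Mei, Ursula}; {Rosa}.
That's 2 separate components.

2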